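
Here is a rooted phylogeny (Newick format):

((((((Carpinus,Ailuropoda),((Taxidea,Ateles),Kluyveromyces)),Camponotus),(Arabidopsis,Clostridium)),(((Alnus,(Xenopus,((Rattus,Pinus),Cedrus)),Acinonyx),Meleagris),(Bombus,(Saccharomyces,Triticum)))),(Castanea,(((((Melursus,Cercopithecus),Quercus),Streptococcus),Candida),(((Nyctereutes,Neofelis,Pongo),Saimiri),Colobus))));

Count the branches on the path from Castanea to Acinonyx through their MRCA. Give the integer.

7

The MRCA of Castanea and Acinonyx is the root of the tree.
From Castanea up to that node: 2 branches. From Acinonyx up to the same node: 5 branches. Total: 2 + 5 = 7.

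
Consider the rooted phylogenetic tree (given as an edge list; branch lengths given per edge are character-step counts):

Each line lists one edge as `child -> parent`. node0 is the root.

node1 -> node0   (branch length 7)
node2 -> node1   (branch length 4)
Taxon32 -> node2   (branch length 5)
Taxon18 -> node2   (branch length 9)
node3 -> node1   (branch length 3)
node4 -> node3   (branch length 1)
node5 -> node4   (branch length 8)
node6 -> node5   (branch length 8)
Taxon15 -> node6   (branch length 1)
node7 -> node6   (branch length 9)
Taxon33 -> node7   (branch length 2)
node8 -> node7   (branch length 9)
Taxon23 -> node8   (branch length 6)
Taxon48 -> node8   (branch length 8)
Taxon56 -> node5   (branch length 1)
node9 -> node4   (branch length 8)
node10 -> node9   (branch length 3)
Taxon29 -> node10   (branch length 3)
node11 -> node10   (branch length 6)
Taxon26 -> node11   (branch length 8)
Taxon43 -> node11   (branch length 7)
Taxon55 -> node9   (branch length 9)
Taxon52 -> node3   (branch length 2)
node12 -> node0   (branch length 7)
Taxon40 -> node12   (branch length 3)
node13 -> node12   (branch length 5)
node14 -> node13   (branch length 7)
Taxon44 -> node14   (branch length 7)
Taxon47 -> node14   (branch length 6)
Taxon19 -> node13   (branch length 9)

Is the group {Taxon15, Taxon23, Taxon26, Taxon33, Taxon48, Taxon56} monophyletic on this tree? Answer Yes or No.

No

The MRCA of the listed taxa subtends (((Taxon15,(Taxon33,(Taxon23,Taxon48))),Taxon56),((Taxon29,(Taxon26,Taxon43)),Taxon55)).
That clade also contains Taxon29, Taxon43, Taxon55, which are not in the proposed group, so the group is not monophyletic.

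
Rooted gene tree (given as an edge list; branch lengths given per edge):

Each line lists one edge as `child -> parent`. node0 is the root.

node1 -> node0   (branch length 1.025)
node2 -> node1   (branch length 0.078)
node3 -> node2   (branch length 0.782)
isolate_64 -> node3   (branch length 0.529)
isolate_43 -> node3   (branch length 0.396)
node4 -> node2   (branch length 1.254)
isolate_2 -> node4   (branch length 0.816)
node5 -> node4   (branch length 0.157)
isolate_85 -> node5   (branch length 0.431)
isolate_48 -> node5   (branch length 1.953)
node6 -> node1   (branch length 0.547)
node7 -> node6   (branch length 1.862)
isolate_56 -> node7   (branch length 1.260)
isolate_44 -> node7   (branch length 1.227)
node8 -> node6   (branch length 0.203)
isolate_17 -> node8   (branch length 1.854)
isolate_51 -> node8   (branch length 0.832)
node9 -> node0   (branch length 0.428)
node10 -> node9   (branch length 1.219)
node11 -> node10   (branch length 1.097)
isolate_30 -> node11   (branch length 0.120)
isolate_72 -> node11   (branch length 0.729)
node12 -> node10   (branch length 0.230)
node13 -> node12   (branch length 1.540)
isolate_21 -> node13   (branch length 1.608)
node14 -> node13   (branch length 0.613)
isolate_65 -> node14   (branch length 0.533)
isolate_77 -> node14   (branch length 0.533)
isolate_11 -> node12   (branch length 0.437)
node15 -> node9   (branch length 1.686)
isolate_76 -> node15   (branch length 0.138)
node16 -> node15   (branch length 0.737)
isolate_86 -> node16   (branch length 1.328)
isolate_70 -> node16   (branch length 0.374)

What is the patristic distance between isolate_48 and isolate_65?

The path runs isolate_48 → … → MRCA → … → isolate_65; the MRCA is the root of the tree.
Branch lengths along that path: 1.953 + 0.157 + 1.254 + 0.078 + 1.025 + 0.428 + 1.219 + 0.230 + 1.540 + 0.613 + 0.533 = 9.030.

9.030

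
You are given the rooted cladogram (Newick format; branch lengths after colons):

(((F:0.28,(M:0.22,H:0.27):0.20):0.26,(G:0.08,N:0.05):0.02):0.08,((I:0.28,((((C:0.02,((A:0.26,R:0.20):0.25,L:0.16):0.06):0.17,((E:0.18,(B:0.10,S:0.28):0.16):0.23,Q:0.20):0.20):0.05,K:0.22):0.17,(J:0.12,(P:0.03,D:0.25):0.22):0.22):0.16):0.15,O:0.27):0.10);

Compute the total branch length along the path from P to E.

The path runs P → … → MRCA → … → E; the MRCA is the node subtending ((((C,((A,R),L)),((E,(B,S)),Q)),K),(J,(P,D))).
Branch lengths along that path: 0.03 + 0.22 + 0.22 + 0.17 + 0.05 + 0.20 + 0.23 + 0.18 = 1.30.

1.30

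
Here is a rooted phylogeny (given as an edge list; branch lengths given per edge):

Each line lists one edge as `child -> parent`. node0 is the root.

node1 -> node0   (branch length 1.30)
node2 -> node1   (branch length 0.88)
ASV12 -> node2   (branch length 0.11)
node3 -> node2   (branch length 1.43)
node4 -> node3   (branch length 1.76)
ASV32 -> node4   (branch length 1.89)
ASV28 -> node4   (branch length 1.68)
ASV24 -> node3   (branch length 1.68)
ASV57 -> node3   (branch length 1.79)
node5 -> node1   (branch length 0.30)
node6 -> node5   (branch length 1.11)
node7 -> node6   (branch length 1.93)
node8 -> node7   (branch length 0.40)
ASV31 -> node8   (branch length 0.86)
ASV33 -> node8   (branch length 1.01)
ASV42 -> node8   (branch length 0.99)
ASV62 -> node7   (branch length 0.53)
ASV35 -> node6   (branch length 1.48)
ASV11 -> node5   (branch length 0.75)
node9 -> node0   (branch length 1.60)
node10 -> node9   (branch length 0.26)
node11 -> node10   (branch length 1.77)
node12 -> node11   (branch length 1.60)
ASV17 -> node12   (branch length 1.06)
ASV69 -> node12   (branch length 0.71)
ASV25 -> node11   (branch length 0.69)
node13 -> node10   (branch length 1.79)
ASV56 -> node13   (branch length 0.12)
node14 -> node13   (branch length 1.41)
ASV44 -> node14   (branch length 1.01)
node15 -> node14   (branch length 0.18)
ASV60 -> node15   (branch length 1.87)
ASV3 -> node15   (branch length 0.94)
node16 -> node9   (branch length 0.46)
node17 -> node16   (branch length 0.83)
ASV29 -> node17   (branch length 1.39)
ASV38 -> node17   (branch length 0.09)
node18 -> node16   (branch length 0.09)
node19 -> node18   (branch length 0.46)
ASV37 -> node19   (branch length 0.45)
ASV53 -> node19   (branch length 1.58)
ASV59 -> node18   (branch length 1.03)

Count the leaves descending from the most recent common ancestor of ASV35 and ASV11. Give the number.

6

The MRCA of ASV35 and ASV11 is the node subtending ((((ASV31,ASV33,ASV42),ASV62),ASV35),ASV11).
That clade contains 6 terminal taxa: ASV11, ASV31, ASV33, ASV35, ASV42, ASV62.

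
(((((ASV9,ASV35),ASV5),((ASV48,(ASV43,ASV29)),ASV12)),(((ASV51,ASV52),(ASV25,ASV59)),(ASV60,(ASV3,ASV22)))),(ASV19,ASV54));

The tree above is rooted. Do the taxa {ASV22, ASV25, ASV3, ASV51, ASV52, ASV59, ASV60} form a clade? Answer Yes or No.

Yes

The most recent common ancestor of these taxa subtends (((ASV51,ASV52),(ASV25,ASV59)),(ASV60,(ASV3,ASV22))).
That clade has exactly 7 tips — every listed taxon and nothing else — so the group is monophyletic.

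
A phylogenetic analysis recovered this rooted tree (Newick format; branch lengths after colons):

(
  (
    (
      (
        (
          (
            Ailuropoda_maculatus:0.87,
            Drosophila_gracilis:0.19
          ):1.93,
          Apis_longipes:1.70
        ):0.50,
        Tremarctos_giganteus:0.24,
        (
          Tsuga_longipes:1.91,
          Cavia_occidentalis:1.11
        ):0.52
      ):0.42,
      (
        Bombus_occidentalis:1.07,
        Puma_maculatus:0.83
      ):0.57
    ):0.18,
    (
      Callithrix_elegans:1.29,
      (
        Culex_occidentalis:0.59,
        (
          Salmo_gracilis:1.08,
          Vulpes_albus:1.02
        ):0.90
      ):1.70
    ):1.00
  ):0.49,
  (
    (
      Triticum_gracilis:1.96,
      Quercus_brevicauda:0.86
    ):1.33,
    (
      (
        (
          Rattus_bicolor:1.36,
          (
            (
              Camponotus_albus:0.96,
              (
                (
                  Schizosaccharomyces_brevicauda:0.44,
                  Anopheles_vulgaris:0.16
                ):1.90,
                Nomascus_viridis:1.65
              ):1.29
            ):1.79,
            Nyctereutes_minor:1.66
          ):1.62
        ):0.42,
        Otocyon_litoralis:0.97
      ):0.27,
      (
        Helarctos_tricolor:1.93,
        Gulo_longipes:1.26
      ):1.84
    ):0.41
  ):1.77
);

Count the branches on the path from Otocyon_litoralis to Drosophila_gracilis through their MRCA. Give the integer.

The MRCA of Otocyon_litoralis and Drosophila_gracilis is the root of the tree.
From Otocyon_litoralis up to that node: 4 branches. From Drosophila_gracilis up to the same node: 6 branches. Total: 4 + 6 = 10.

10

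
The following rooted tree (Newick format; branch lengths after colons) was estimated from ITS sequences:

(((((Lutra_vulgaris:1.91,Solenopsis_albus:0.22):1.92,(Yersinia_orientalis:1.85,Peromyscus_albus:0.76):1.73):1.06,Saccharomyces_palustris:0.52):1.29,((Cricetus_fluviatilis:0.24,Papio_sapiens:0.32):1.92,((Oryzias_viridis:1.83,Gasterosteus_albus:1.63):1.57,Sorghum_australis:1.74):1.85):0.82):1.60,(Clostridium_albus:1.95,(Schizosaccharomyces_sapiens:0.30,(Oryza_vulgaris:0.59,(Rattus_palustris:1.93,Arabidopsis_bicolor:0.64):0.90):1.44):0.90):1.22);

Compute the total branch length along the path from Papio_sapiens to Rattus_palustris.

11.05

The path runs Papio_sapiens → … → MRCA → … → Rattus_palustris; the MRCA is the root of the tree.
Branch lengths along that path: 0.32 + 1.92 + 0.82 + 1.60 + 1.22 + 0.90 + 1.44 + 0.90 + 1.93 = 11.05.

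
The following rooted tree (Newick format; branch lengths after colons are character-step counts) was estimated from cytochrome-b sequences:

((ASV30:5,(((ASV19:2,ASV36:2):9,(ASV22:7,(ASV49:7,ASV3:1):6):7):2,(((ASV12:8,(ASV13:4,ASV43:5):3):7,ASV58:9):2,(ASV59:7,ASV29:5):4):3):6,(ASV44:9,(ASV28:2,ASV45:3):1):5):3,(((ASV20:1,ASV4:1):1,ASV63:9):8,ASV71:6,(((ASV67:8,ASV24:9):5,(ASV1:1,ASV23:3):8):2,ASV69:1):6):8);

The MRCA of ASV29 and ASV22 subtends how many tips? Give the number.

11

The MRCA of ASV29 and ASV22 is the node subtending (((ASV19,ASV36),(ASV22,(ASV49,ASV3))),(((ASV12,(ASV13,ASV43)),ASV58),(ASV59,ASV29))).
That clade contains 11 terminal taxa: ASV12, ASV13, ASV19, ASV22, ASV29, ASV3, ASV36, ASV43, ASV49, ASV58, ASV59.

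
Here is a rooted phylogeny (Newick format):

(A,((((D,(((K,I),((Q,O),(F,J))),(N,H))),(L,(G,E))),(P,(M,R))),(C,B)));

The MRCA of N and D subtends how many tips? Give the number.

9

The MRCA of N and D is the node subtending (D,(((K,I),((Q,O),(F,J))),(N,H))).
That clade contains 9 terminal taxa: D, F, H, I, J, K, N, O, Q.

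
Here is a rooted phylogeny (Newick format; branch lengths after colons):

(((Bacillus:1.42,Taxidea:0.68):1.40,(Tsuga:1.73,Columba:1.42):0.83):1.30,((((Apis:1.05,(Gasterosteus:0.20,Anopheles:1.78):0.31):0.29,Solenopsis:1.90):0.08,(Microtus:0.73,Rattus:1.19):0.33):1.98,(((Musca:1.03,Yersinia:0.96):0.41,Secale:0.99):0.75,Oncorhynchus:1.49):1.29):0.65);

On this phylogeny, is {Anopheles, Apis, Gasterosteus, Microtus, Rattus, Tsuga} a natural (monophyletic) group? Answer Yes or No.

No

The MRCA of the listed taxa is the root, so the smallest clade containing them is the whole tree.
That clade also contains Bacillus, Columba, Musca, Oncorhynchus, Secale, Solenopsis, Taxidea, Yersinia, which are not in the proposed group, so the group is not monophyletic.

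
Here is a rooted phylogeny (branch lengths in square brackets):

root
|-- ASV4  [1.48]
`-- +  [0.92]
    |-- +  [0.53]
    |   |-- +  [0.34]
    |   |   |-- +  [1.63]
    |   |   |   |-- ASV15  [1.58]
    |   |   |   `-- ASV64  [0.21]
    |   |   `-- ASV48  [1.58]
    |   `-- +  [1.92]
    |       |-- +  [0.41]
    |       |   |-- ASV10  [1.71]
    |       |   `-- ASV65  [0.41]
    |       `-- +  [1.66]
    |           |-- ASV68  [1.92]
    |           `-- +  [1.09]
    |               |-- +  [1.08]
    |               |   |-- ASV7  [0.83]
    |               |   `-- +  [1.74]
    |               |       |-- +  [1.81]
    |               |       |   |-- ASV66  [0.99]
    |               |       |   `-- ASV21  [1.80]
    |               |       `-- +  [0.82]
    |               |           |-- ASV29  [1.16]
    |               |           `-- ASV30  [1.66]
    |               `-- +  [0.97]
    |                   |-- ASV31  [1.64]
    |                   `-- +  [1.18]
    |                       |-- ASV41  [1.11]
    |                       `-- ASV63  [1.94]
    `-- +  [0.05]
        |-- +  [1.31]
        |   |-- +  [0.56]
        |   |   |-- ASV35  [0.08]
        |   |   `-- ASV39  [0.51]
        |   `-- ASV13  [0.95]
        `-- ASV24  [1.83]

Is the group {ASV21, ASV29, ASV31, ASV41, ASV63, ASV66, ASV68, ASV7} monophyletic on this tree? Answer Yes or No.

No

The MRCA of the listed taxa subtends (ASV68,((ASV7,((ASV66,ASV21),(ASV29,ASV30))),(ASV31,(ASV41,ASV63)))).
That clade also contains ASV30, which is not in the proposed group, so the group is not monophyletic.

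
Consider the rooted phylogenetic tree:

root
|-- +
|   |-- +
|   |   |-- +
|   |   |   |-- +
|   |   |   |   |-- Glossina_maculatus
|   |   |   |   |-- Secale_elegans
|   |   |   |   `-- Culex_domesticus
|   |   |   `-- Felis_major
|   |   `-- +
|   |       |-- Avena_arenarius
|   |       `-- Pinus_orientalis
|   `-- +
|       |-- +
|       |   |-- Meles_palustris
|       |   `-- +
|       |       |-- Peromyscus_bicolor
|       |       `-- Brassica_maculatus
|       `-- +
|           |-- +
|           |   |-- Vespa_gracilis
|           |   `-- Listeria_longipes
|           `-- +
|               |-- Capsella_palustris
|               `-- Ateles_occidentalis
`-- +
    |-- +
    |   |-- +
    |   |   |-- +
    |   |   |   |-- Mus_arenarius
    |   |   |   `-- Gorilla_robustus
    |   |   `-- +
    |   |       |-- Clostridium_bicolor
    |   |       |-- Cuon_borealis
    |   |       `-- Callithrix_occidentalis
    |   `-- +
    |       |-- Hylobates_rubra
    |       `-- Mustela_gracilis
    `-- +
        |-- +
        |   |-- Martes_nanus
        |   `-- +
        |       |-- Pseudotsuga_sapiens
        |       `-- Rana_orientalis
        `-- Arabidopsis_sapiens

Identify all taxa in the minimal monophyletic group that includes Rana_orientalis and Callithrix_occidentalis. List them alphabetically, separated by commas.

Tracing Rana_orientalis: it sits inside (Pseudotsuga_sapiens,Rana_orientalis).
Tracing Callithrix_occidentalis: it sits inside (Clostridium_bicolor,Cuon_borealis,Callithrix_occidentalis).
The smallest clade enclosing both is ((((Mus_arenarius,Gorilla_robustus),(Clostridium_bicolor,Cuon_borealis,Callithrix_occidentalis)),(Hylobates_rubra,Mustela_gracilis)),((Martes_nanus,(Pseudotsuga_sapiens,Rana_orientalis)),Arabidopsis_sapiens)); the answer is its 11 terminal taxa in alphabetical order.

Arabidopsis_sapiens, Callithrix_occidentalis, Clostridium_bicolor, Cuon_borealis, Gorilla_robustus, Hylobates_rubra, Martes_nanus, Mus_arenarius, Mustela_gracilis, Pseudotsuga_sapiens, Rana_orientalis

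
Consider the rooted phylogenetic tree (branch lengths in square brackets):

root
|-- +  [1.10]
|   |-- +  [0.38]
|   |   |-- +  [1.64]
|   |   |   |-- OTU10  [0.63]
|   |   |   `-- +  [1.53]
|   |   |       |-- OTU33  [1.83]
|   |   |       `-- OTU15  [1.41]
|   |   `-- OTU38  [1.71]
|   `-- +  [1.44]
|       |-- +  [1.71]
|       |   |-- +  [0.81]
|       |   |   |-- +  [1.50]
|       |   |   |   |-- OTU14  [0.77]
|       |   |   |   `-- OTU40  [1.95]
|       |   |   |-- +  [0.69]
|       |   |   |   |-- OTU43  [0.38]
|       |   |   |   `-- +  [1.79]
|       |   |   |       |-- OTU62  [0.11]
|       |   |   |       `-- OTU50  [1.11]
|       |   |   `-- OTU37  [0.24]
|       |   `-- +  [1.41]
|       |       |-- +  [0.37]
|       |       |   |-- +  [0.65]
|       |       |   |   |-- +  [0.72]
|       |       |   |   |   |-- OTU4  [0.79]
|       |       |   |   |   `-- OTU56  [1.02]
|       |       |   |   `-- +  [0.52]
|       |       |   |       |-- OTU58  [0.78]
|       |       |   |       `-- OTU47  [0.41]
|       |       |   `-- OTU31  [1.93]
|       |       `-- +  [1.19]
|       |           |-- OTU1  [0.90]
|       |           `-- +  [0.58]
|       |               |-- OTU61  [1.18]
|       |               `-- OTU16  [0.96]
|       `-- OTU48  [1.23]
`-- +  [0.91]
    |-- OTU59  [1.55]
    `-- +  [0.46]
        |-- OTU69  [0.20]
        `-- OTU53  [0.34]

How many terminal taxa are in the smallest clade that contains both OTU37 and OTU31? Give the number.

14

The MRCA of OTU37 and OTU31 is the node subtending (((OTU14,OTU40),(OTU43,(OTU62,OTU50)),OTU37),((((OTU4,OTU56),(OTU58,OTU47)),OTU31),(OTU1,(OTU61,OTU16)))).
That clade contains 14 terminal taxa: OTU1, OTU14, OTU16, OTU31, OTU37, OTU4, OTU40, OTU43, OTU47, OTU50, OTU56, OTU58, OTU61, OTU62.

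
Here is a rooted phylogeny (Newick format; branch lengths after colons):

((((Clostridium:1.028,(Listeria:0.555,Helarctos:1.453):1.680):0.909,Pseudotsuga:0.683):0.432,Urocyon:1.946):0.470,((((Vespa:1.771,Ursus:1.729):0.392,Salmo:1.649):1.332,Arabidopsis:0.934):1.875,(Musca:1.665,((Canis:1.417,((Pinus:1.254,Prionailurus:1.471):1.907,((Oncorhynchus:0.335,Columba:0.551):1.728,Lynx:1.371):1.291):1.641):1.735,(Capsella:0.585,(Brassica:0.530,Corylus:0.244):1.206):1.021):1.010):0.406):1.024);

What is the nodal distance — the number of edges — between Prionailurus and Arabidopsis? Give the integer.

The MRCA of Prionailurus and Arabidopsis is the node subtending ((((Vespa,Ursus),Salmo),Arabidopsis),(Musca,((Canis,((Pinus,Prionailurus),((Oncorhynchus,Columba),Lynx))),(Capsella,(Brassica,Corylus))))).
From Prionailurus up to that node: 6 branches. From Arabidopsis up to the same node: 2 branches. Total: 6 + 2 = 8.

8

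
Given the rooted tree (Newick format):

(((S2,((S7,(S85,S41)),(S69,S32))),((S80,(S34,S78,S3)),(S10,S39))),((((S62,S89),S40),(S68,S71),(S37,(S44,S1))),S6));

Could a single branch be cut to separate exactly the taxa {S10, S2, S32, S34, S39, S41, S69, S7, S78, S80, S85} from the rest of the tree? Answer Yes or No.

The MRCA of the listed taxa subtends ((S2,((S7,(S85,S41)),(S69,S32))),((S80,(S34,S78,S3)),(S10,S39))).
That clade also contains S3, which is not in the proposed group, so the group is not monophyletic.

No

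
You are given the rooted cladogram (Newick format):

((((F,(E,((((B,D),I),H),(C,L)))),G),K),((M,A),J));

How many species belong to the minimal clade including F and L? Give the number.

The MRCA of F and L is the node subtending (F,(E,((((B,D),I),H),(C,L)))).
That clade contains 8 terminal taxa: B, C, D, E, F, H, I, L.

8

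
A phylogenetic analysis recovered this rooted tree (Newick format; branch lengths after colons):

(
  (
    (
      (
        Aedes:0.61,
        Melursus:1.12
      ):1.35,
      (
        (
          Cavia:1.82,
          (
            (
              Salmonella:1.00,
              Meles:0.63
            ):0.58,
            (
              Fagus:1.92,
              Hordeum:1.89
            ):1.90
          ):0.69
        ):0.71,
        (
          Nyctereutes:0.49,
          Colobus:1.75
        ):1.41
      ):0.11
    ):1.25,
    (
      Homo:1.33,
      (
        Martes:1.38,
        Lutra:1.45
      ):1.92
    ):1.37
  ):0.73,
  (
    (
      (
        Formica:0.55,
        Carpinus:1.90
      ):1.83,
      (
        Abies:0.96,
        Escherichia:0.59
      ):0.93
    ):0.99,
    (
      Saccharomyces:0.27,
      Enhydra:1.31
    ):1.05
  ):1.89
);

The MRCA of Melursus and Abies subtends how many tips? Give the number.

The MRCA of Melursus and Abies is the root, so the clade is the entire tree.
That clade contains 18 terminal taxa: Abies, Aedes, Carpinus, Cavia, Colobus, Enhydra, Escherichia, Fagus, Formica, Homo, Hordeum, Lutra, Martes, Meles, Melursus, Nyctereutes, Saccharomyces, Salmonella.

18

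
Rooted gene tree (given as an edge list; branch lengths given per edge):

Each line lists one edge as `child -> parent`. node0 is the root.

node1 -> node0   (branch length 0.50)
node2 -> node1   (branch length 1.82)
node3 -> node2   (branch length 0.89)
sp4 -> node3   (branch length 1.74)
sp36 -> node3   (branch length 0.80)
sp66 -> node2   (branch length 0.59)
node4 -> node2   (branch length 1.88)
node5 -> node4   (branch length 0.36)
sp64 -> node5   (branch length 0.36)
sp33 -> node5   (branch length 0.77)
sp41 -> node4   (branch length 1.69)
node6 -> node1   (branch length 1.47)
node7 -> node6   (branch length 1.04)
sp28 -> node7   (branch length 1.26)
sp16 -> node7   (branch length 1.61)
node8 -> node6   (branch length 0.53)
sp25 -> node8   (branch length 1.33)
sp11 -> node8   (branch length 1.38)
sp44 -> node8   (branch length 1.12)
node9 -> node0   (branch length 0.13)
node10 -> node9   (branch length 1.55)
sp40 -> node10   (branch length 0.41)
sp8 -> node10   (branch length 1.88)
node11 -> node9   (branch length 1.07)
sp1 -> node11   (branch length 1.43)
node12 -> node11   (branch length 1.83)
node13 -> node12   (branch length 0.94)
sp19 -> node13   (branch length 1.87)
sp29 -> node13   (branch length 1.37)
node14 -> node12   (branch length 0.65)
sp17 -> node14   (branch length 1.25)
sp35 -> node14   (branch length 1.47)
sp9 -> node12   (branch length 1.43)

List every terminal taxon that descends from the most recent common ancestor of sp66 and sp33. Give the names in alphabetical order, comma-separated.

Tracing sp66: it sits inside ((sp4,sp36),sp66,((sp64,sp33),sp41)).
Tracing sp33: it sits inside (sp64,sp33).
The smallest clade enclosing both is ((sp4,sp36),sp66,((sp64,sp33),sp41)); the answer is its 6 terminal taxa in alphabetical order.

sp33, sp36, sp4, sp41, sp64, sp66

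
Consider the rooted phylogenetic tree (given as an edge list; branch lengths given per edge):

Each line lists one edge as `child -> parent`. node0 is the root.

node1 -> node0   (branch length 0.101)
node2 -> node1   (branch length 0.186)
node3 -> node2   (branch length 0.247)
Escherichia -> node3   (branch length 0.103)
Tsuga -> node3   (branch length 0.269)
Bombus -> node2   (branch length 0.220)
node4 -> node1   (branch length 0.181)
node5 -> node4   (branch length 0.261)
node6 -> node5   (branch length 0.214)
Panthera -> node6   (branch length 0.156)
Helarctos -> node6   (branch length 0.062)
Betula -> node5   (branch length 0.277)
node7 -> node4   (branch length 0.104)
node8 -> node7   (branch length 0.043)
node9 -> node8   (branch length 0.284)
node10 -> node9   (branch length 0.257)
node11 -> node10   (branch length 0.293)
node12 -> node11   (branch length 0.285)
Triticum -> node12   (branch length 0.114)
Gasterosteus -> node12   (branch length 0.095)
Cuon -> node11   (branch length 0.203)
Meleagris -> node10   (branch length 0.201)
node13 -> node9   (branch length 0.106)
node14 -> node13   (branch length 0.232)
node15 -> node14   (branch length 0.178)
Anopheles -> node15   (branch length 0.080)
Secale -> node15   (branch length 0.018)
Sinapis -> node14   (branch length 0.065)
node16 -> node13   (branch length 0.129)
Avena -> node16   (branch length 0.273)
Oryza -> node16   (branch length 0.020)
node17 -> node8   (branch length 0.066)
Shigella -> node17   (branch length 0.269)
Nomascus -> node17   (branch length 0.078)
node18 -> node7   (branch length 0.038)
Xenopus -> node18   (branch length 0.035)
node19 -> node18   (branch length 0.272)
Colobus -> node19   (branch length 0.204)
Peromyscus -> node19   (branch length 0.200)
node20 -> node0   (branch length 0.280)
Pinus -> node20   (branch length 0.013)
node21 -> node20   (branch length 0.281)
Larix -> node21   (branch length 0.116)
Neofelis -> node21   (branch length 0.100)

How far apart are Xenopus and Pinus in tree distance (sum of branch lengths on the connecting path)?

0.752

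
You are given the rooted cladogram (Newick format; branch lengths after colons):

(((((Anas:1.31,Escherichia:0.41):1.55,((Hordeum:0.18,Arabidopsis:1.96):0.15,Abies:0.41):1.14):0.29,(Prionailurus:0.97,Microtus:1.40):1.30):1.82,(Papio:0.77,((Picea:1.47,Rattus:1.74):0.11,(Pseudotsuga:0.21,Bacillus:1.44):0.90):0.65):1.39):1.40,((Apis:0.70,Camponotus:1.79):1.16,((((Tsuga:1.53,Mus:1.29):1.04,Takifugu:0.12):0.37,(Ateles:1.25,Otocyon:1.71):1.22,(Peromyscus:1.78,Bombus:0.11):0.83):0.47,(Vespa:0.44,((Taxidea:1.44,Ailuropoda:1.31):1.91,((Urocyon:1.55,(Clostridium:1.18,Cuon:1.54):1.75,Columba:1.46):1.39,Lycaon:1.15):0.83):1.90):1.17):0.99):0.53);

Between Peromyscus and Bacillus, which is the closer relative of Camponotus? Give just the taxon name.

Peromyscus

The MRCA of Camponotus and Peromyscus subtends ((Apis,Camponotus),((((Tsuga,Mus),Takifugu),(Ateles,Otocyon),(Peromyscus,Bombus)),(Vespa,((Taxidea,Ailuropoda),((Urocyon,(Clostridium,Cuon),Columba),Lycaon))))) (17 taxa).
The MRCA of Camponotus and Bacillus is the root, subtending the entire tree (29 taxa).
The first is nested inside the second, so Camponotus shares a more recent common ancestor with Peromyscus.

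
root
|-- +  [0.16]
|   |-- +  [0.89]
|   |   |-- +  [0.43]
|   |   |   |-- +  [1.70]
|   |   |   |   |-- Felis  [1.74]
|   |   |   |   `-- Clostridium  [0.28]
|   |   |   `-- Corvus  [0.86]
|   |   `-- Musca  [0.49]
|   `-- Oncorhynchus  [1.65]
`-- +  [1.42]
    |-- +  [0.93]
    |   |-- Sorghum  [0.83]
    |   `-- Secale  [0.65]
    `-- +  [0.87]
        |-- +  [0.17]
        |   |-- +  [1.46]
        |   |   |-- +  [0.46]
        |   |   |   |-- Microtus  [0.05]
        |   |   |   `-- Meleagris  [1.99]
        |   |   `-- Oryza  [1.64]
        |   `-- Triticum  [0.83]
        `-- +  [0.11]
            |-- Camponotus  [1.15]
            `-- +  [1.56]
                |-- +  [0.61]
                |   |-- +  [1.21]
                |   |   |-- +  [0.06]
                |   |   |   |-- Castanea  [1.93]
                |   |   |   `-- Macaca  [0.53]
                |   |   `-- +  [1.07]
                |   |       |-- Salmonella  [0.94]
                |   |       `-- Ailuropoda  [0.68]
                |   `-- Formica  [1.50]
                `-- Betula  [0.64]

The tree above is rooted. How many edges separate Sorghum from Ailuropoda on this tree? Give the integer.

The MRCA of Sorghum and Ailuropoda is the node subtending ((Sorghum,Secale),((((Microtus,Meleagris),Oryza),Triticum),(Camponotus,((((Castanea,Macaca),(Salmonella,Ailuropoda)),Formica),Betula)))).
From Sorghum up to that node: 2 branches. From Ailuropoda up to the same node: 7 branches. Total: 2 + 7 = 9.

9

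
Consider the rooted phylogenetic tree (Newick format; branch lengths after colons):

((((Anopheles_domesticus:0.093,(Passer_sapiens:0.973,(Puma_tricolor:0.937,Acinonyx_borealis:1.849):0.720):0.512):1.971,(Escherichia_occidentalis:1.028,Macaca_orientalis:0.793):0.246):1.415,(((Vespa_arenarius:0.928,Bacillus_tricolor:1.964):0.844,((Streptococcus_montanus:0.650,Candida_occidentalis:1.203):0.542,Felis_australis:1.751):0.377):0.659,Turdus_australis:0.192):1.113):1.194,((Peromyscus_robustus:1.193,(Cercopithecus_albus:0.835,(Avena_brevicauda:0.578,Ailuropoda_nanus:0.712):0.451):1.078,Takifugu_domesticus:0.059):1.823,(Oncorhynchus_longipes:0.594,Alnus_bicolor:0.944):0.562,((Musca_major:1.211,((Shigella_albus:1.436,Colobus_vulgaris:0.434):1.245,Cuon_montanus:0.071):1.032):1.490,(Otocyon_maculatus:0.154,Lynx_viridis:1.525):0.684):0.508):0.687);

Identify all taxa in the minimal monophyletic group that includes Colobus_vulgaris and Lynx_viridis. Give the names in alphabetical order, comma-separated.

Colobus_vulgaris, Cuon_montanus, Lynx_viridis, Musca_major, Otocyon_maculatus, Shigella_albus

Tracing Colobus_vulgaris: it sits inside (Shigella_albus,Colobus_vulgaris).
Tracing Lynx_viridis: it sits inside (Otocyon_maculatus,Lynx_viridis).
The smallest clade enclosing both is ((Musca_major,((Shigella_albus,Colobus_vulgaris),Cuon_montanus)),(Otocyon_maculatus,Lynx_viridis)); the answer is its 6 terminal taxa in alphabetical order.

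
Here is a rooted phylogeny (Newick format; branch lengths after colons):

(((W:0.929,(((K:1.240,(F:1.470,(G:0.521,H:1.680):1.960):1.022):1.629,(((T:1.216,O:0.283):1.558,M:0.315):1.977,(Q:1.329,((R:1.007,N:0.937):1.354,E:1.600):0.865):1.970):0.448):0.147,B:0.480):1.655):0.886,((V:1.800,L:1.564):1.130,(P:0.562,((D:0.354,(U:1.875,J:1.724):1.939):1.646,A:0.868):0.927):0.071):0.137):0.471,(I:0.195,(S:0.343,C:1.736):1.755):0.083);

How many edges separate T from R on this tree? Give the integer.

7

The MRCA of T and R is the node subtending (((T,O),M),(Q,((R,N),E))).
From T up to that node: 3 branches. From R up to the same node: 4 branches. Total: 3 + 4 = 7.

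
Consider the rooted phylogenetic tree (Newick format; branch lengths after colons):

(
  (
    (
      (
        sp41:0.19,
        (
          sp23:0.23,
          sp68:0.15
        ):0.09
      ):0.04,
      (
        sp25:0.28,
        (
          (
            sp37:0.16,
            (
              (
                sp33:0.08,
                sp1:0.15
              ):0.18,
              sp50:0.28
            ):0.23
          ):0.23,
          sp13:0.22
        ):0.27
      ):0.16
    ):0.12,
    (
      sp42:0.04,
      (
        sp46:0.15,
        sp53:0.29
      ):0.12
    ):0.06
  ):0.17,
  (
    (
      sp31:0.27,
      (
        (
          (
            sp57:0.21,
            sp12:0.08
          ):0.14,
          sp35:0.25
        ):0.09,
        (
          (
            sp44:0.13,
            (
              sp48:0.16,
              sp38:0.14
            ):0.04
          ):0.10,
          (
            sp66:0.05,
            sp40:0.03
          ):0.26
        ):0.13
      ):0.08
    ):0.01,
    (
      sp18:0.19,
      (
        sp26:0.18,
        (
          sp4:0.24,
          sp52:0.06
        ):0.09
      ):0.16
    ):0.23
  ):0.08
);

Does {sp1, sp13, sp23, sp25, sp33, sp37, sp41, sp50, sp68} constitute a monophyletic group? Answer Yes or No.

Yes

The most recent common ancestor of these taxa subtends ((sp41,(sp23,sp68)),(sp25,((sp37,((sp33,sp1),sp50)),sp13))).
That clade has exactly 9 tips — every listed taxon and nothing else — so the group is monophyletic.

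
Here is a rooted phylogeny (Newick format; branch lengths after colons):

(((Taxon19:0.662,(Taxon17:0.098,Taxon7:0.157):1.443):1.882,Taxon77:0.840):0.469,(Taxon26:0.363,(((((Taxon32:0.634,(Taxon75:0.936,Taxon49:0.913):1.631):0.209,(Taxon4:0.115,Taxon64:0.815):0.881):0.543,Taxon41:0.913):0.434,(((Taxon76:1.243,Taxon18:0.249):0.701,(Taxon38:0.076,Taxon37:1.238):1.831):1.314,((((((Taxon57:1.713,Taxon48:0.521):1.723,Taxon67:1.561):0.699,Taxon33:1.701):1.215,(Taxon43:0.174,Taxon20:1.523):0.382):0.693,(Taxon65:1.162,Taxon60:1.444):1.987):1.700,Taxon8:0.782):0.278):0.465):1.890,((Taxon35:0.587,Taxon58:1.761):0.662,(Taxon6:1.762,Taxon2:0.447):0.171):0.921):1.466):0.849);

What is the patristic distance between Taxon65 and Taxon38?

The path runs Taxon65 → … → MRCA → … → Taxon38; the MRCA is the node subtending (((Taxon76,Taxon18),(Taxon38,Taxon37)),((((((Taxon57,Taxon48),Taxon67),Taxon33),(Taxon43,Taxon20)),(Taxon65,Taxon60)),Taxon8)).
Branch lengths along that path: 1.162 + 1.987 + 1.700 + 0.278 + 1.314 + 1.831 + 0.076 = 8.348.

8.348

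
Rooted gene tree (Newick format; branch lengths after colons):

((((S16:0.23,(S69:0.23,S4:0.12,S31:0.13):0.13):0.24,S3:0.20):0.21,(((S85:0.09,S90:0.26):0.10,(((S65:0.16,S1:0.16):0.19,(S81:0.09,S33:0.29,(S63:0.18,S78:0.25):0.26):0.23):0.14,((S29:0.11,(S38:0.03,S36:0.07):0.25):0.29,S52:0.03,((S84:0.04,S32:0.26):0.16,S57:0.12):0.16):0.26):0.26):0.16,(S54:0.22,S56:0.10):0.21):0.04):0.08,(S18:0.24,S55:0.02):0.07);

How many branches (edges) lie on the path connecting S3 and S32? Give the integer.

The MRCA of S3 and S32 is the node subtending (((S16,(S69,S4,S31)),S3),(((S85,S90),(((S65,S1),(S81,S33,(S63,S78))),((S29,(S38,S36)),S52,((S84,S32),S57)))),(S54,S56))).
From S3 up to that node: 2 branches. From S32 up to the same node: 7 branches. Total: 2 + 7 = 9.

9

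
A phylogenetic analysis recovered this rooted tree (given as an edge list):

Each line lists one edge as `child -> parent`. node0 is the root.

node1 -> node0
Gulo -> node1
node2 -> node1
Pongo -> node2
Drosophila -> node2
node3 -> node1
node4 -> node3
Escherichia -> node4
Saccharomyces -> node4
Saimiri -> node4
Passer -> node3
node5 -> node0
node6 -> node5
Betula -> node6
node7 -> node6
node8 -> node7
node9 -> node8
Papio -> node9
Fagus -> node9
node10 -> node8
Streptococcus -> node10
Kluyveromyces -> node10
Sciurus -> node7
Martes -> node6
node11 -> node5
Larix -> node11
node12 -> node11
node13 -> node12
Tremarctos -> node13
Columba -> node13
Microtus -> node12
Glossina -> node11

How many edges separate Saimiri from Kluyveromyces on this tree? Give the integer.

The MRCA of Saimiri and Kluyveromyces is the root of the tree.
From Saimiri up to that node: 4 branches. From Kluyveromyces up to the same node: 6 branches. Total: 4 + 6 = 10.

10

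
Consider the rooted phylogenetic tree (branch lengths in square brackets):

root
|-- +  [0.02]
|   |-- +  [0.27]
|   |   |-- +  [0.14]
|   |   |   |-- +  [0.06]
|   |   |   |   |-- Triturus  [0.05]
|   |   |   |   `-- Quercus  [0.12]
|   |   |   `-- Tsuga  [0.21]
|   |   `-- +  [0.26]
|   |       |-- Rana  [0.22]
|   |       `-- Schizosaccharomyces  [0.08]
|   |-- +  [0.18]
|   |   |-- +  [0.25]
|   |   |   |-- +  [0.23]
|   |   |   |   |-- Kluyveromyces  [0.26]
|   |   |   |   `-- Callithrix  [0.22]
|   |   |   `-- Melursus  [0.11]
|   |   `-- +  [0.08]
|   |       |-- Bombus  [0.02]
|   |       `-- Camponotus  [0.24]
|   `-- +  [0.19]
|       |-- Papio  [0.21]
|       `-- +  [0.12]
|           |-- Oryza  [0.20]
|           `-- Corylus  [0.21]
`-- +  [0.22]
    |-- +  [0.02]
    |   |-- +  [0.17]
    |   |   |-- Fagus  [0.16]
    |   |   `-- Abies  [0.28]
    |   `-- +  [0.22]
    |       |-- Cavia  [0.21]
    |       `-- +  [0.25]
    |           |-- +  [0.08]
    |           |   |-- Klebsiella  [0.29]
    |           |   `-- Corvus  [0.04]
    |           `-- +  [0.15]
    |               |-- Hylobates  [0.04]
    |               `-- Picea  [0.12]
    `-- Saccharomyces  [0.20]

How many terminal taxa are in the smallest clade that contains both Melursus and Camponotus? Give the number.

5

The MRCA of Melursus and Camponotus is the node subtending (((Kluyveromyces,Callithrix),Melursus),(Bombus,Camponotus)).
That clade contains 5 terminal taxa: Bombus, Callithrix, Camponotus, Kluyveromyces, Melursus.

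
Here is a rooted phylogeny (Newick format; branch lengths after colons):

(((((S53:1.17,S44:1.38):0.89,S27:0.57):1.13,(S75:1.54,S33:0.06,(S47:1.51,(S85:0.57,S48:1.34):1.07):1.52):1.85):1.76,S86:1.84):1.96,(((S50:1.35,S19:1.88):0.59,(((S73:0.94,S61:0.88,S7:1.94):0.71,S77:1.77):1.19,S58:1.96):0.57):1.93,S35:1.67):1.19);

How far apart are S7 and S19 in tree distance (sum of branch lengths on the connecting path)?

The path runs S7 → … → MRCA → … → S19; the MRCA is the node subtending ((S50,S19),(((S73,S61,S7),S77),S58)).
Branch lengths along that path: 1.94 + 0.71 + 1.19 + 0.57 + 0.59 + 1.88 = 6.88.

6.88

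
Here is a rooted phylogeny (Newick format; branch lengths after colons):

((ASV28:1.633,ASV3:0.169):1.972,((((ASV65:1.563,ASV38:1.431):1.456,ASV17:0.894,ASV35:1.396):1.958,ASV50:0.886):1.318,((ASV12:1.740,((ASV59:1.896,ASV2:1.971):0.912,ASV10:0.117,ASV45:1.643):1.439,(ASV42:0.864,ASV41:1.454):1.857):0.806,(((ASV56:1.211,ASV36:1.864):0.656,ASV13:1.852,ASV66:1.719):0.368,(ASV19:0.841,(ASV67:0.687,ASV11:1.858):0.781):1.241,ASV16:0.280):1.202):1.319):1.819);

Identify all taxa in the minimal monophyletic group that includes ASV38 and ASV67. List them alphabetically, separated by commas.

Tracing ASV38: it sits inside (ASV65,ASV38).
Tracing ASV67: it sits inside (ASV67,ASV11).
The smallest clade enclosing both is ((((ASV65,ASV38),ASV17,ASV35),ASV50),((ASV12,((ASV59,ASV2),ASV10,ASV45),(ASV42,ASV41)),(((ASV56,ASV36),ASV13,ASV66),(ASV19,(ASV67,ASV11)),ASV16))); the answer is its 20 terminal taxa in alphabetical order.

ASV10, ASV11, ASV12, ASV13, ASV16, ASV17, ASV19, ASV2, ASV35, ASV36, ASV38, ASV41, ASV42, ASV45, ASV50, ASV56, ASV59, ASV65, ASV66, ASV67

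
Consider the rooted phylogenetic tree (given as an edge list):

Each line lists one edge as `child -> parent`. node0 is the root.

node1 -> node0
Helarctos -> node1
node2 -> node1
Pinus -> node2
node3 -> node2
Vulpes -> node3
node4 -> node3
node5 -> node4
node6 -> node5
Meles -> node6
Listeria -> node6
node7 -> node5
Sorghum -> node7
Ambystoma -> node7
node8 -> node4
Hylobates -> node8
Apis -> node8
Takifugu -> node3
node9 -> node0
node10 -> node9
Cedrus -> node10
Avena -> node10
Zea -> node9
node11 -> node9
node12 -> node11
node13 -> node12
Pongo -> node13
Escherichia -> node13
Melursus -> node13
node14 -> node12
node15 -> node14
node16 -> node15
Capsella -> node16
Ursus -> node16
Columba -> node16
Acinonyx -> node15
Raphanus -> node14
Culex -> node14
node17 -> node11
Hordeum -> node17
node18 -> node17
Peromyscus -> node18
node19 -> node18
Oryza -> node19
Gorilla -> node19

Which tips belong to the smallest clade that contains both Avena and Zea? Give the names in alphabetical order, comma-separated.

Acinonyx, Avena, Capsella, Cedrus, Columba, Culex, Escherichia, Gorilla, Hordeum, Melursus, Oryza, Peromyscus, Pongo, Raphanus, Ursus, Zea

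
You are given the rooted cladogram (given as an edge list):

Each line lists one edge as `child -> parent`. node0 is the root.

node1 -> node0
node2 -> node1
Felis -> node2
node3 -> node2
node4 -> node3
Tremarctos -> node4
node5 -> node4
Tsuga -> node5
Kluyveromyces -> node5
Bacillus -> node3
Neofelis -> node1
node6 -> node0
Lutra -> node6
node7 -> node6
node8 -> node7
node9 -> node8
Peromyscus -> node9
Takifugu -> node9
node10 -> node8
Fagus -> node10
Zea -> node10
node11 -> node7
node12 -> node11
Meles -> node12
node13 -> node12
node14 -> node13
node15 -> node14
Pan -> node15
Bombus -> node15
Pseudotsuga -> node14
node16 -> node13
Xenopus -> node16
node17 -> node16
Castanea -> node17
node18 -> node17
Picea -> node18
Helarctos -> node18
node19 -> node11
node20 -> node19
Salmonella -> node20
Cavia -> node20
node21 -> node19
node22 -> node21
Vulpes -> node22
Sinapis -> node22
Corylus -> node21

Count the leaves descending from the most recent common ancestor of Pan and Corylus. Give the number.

The MRCA of Pan and Corylus is the node subtending ((Meles,(((Pan,Bombus),Pseudotsuga),(Xenopus,(Castanea,(Picea,Helarctos))))),((Salmonella,Cavia),((Vulpes,Sinapis),Corylus))).
That clade contains 13 terminal taxa: Bombus, Castanea, Cavia, Corylus, Helarctos, Meles, Pan, Picea, Pseudotsuga, Salmonella, Sinapis, Vulpes, Xenopus.

13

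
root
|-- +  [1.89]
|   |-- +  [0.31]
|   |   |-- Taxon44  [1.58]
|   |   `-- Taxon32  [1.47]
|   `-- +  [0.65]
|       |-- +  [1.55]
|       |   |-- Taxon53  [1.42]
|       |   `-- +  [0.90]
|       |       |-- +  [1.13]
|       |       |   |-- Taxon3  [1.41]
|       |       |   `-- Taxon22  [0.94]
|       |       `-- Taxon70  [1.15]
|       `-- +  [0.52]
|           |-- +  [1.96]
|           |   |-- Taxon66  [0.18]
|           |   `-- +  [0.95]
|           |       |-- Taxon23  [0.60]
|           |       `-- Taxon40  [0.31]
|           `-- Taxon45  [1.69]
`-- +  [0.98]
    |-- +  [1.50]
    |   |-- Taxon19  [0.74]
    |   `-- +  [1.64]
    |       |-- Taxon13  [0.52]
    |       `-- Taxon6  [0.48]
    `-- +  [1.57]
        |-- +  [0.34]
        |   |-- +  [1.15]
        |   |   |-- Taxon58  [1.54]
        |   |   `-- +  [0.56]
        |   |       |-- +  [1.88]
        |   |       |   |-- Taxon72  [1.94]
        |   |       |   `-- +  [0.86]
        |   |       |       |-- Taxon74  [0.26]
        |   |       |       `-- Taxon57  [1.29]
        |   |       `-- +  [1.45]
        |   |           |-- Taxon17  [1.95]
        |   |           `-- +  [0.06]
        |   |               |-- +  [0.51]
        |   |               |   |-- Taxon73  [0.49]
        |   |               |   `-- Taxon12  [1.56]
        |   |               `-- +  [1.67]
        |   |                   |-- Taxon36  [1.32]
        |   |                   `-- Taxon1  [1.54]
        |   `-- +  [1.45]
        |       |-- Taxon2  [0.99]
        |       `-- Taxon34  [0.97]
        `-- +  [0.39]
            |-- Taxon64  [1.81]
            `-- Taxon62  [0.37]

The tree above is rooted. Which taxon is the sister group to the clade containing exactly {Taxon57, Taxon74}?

The clade containing exactly {Taxon57, Taxon74} attaches to the tree at the node subtending (Taxon72,(Taxon74,Taxon57)).
The other lineage descending from that same node — the sister group — is the single tip Taxon72.

Taxon72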